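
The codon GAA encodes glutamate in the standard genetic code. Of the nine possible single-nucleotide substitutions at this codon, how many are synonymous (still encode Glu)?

1

Position 1: none → 0 synonymous.
Position 2: none → 0 synonymous.
Position 3: GAG → 1 synonymous.
Total: 0 + 0 + 1 = 1.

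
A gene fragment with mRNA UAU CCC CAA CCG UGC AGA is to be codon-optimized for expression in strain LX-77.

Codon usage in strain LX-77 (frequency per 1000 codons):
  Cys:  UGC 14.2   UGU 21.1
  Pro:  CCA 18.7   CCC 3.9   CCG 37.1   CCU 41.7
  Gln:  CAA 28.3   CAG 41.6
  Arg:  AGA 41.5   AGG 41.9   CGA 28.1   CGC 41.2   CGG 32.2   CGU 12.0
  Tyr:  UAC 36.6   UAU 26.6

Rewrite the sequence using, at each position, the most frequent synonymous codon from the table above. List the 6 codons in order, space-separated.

Codon 1 (Tyr): best is UAC at 36.6.
Codon 2 (Pro): best is CCU at 41.7.
Codon 3 (Gln): best is CAG at 41.6.
Codon 4 (Pro): best is CCU at 41.7.
Codon 5 (Cys): best is UGU at 21.1.
Codon 6 (Arg): best is AGG at 41.9.

UAC CCU CAG CCU UGU AGG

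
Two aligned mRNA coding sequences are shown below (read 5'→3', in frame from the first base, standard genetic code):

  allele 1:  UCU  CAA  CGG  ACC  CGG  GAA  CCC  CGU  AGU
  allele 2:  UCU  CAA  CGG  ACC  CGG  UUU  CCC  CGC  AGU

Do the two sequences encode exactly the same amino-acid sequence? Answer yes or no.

no

Codon 1: UCU Ser / UCU Ser — identical.
Codon 2: CAA Gln / CAA Gln — identical.
Codon 3: CGG Arg / CGG Arg — identical.
Codon 4: ACC Thr / ACC Thr — identical.
Codon 5: CGG Arg / CGG Arg — identical.
Codon 6: GAA Glu / UUU Phe — nonsynonymous.
Codon 7: CCC Pro / CCC Pro — identical.
Codon 8: CGU Arg / CGC Arg — synonymous.
Codon 9: AGU Ser / AGU Ser — identical.
Nonsynonymous differences: 1 → different protein.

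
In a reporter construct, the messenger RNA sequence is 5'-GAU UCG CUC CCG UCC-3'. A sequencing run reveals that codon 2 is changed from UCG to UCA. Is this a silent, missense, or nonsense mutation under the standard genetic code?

Position 6 falls in codon 2: UCG → Ser.
After the substitution the codon is UCA → Ser.
Both encode Ser, so the change is synonymous.

silent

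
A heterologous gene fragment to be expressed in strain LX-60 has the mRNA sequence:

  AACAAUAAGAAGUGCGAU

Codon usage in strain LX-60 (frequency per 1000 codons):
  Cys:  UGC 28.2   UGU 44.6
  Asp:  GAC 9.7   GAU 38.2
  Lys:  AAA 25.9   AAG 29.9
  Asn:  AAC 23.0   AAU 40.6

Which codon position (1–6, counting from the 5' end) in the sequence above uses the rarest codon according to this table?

1

Codon 1 AAC (Asn): 23.0 per 1000.
Codon 2 AAU (Asn): 40.6 per 1000.
Codon 3 AAG (Lys): 29.9 per 1000.
Codon 4 AAG (Lys): 29.9 per 1000.
Codon 5 UGC (Cys): 28.2 per 1000.
Codon 6 GAU (Asp): 38.2 per 1000.
Lowest frequency is 23.0 at codon 1.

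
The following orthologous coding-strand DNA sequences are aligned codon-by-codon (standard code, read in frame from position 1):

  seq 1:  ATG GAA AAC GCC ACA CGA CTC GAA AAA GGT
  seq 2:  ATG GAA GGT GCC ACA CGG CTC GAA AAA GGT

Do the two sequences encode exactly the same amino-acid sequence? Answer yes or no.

Codon 1: ATG Met / ATG Met — identical.
Codon 2: GAA Glu / GAA Glu — identical.
Codon 3: AAC Asn / GGT Gly — nonsynonymous.
Codon 4: GCC Ala / GCC Ala — identical.
Codon 5: ACA Thr / ACA Thr — identical.
Codon 6: CGA Arg / CGG Arg — synonymous.
Codon 7: CTC Leu / CTC Leu — identical.
Codon 8: GAA Glu / GAA Glu — identical.
Codon 9: AAA Lys / AAA Lys — identical.
Codon 10: GGT Gly / GGT Gly — identical.
Nonsynonymous differences: 1 → different protein.

no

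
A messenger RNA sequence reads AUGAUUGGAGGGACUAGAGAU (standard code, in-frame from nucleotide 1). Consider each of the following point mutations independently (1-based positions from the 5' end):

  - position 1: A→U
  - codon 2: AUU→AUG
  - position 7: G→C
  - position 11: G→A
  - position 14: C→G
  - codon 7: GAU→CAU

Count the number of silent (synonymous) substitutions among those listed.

0

Codon 1: AUG (Met) → UUG (Leu) — missense.
Codon 2: AUU (Ile) → AUG (Met) — missense.
Codon 3: GGA (Gly) → CGA (Arg) — missense.
Codon 4: GGG (Gly) → GAG (Glu) — missense.
Codon 5: ACU (Thr) → AGU (Ser) — missense.
Codon 7: GAU (Asp) → CAU (His) — missense.
Synonymous: 0 of 6.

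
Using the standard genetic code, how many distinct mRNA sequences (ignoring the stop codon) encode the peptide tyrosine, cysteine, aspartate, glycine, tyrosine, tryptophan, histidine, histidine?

Tyr: 2 codons.
Cys: 2 codons.
Asp: 2 codons.
Gly: 4 codons.
Tyr: 2 codons.
Trp: 1 codon.
His: 2 codons.
His: 2 codons.
2 × 2 × 2 × 4 × 2 × 1 × 2 × 2 = 256.

256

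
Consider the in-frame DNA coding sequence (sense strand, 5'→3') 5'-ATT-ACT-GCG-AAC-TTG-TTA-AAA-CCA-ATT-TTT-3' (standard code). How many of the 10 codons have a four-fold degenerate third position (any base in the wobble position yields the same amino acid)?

Codon 1 ATT (Ile): third position 3-fold.
Codon 2 ACT (Thr): third position 4-fold.
Codon 3 GCG (Ala): third position 4-fold.
Codon 4 AAC (Asn): third position 2-fold.
Codon 5 TTG (Leu): third position 2-fold.
Codon 6 TTA (Leu): third position 2-fold.
Codon 7 AAA (Lys): third position 2-fold.
Codon 8 CCA (Pro): third position 4-fold.
Codon 9 ATT (Ile): third position 3-fold.
Codon 10 TTT (Phe): third position 2-fold.
Four-fold degenerate third positions: 3.

3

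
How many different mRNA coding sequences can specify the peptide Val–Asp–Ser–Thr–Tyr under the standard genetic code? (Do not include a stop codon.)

384

Val: 4 codons.
Asp: 2 codons.
Ser: 6 codons.
Thr: 4 codons.
Tyr: 2 codons.
4 × 2 × 6 × 4 × 2 = 384.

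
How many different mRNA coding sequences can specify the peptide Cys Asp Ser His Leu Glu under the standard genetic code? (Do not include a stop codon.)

576

Cys: 2 codons.
Asp: 2 codons.
Ser: 6 codons.
His: 2 codons.
Leu: 6 codons.
Glu: 2 codons.
2 × 2 × 6 × 2 × 6 × 2 = 576.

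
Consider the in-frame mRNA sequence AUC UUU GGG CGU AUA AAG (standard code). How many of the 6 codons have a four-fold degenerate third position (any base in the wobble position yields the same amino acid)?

2

Codon 1 AUC (Ile): third position 3-fold.
Codon 2 UUU (Phe): third position 2-fold.
Codon 3 GGG (Gly): third position 4-fold.
Codon 4 CGU (Arg): third position 4-fold.
Codon 5 AUA (Ile): third position 3-fold.
Codon 6 AAG (Lys): third position 2-fold.
Four-fold degenerate third positions: 2.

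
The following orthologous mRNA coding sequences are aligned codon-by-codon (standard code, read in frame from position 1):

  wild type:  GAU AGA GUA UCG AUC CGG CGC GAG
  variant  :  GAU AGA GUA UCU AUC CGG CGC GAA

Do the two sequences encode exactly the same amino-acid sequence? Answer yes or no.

yes

Codon 1: GAU Asp / GAU Asp — identical.
Codon 2: AGA Arg / AGA Arg — identical.
Codon 3: GUA Val / GUA Val — identical.
Codon 4: UCG Ser / UCU Ser — synonymous.
Codon 5: AUC Ile / AUC Ile — identical.
Codon 6: CGG Arg / CGG Arg — identical.
Codon 7: CGC Arg / CGC Arg — identical.
Codon 8: GAG Glu / GAA Glu — synonymous.
Nonsynonymous differences: 0 → same protein.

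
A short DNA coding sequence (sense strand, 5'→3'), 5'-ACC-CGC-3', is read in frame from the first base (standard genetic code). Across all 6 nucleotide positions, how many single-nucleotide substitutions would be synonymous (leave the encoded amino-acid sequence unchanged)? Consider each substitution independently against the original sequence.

Codon 1 (ACC, Thr): 3 synonymous substitutions.
Codon 2 (CGC, Arg): 3 synonymous substitutions.
Total: 3 + 3 = 6.

6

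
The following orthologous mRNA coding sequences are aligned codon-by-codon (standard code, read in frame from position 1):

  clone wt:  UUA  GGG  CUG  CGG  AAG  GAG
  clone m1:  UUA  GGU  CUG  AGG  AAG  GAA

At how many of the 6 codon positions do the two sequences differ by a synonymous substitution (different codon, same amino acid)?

Codon 1: UUA Leu / UUA Leu — identical.
Codon 2: GGG Gly / GGU Gly — synonymous.
Codon 3: CUG Leu / CUG Leu — identical.
Codon 4: CGG Arg / AGG Arg — synonymous.
Codon 5: AAG Lys / AAG Lys — identical.
Codon 6: GAG Glu / GAA Glu — synonymous.
Synonymous differences: 3.

3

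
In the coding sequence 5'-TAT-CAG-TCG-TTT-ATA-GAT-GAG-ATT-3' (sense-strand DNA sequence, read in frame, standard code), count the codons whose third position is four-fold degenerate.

1

Codon 1 TAT (Tyr): third position 2-fold.
Codon 2 CAG (Gln): third position 2-fold.
Codon 3 TCG (Ser): third position 4-fold.
Codon 4 TTT (Phe): third position 2-fold.
Codon 5 ATA (Ile): third position 3-fold.
Codon 6 GAT (Asp): third position 2-fold.
Codon 7 GAG (Glu): third position 2-fold.
Codon 8 ATT (Ile): third position 3-fold.
Four-fold degenerate third positions: 1.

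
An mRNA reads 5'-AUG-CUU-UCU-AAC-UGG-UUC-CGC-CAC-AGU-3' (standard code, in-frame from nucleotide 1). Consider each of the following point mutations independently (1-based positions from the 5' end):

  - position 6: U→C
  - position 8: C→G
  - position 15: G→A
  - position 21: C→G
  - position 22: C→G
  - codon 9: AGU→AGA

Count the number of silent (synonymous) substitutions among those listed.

Codon 2: CUU (Leu) → CUC (Leu) — synonymous.
Codon 3: UCU (Ser) → UGU (Cys) — missense.
Codon 5: UGG (Trp) → UGA (Stop) — nonsense.
Codon 7: CGC (Arg) → CGG (Arg) — synonymous.
Codon 8: CAC (His) → GAC (Asp) — missense.
Codon 9: AGU (Ser) → AGA (Arg) — missense.
Synonymous: 2 of 6.

2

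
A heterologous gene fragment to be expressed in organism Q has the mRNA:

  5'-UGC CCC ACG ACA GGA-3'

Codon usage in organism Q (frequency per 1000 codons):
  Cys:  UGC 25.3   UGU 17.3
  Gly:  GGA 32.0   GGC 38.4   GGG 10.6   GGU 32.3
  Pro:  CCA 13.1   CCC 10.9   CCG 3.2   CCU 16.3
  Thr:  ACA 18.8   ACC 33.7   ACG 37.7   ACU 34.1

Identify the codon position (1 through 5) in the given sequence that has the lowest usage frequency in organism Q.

2

Codon 1 UGC (Cys): 25.3 per 1000.
Codon 2 CCC (Pro): 10.9 per 1000.
Codon 3 ACG (Thr): 37.7 per 1000.
Codon 4 ACA (Thr): 18.8 per 1000.
Codon 5 GGA (Gly): 32.0 per 1000.
Lowest frequency is 10.9 at codon 2.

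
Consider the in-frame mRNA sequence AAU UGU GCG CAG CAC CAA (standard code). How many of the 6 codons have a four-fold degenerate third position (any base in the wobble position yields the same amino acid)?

1

Codon 1 AAU (Asn): third position 2-fold.
Codon 2 UGU (Cys): third position 2-fold.
Codon 3 GCG (Ala): third position 4-fold.
Codon 4 CAG (Gln): third position 2-fold.
Codon 5 CAC (His): third position 2-fold.
Codon 6 CAA (Gln): third position 2-fold.
Four-fold degenerate third positions: 1.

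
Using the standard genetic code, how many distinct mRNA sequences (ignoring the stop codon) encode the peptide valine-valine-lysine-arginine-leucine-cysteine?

Val: 4 codons.
Val: 4 codons.
Lys: 2 codons.
Arg: 6 codons.
Leu: 6 codons.
Cys: 2 codons.
4 × 4 × 2 × 6 × 6 × 2 = 2304.

2304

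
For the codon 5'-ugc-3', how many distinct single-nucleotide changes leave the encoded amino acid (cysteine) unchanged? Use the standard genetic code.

Position 1: none → 0 synonymous.
Position 2: none → 0 synonymous.
Position 3: UGU → 1 synonymous.
Total: 0 + 0 + 1 = 1.

1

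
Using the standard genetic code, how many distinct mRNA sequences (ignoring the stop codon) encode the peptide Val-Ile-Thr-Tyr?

96

Val: 4 codons.
Ile: 3 codons.
Thr: 4 codons.
Tyr: 2 codons.
4 × 3 × 4 × 2 = 96.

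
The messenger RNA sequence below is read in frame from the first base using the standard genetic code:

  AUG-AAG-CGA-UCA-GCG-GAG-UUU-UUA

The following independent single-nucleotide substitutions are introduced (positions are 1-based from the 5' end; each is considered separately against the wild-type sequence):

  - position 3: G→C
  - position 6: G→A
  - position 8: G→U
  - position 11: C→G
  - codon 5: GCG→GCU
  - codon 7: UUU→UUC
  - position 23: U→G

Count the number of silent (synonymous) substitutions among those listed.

Codon 1: AUG (Met) → AUC (Ile) — missense.
Codon 2: AAG (Lys) → AAA (Lys) — synonymous.
Codon 3: CGA (Arg) → CUA (Leu) — missense.
Codon 4: UCA (Ser) → UGA (Stop) — nonsense.
Codon 5: GCG (Ala) → GCU (Ala) — synonymous.
Codon 7: UUU (Phe) → UUC (Phe) — synonymous.
Codon 8: UUA (Leu) → UGA (Stop) — nonsense.
Synonymous: 3 of 7.

3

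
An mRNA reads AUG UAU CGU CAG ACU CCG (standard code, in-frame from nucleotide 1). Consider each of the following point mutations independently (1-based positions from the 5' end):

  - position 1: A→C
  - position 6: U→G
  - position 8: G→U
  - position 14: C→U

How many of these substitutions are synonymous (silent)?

Codon 1: AUG (Met) → CUG (Leu) — missense.
Codon 2: UAU (Tyr) → UAG (Stop) — nonsense.
Codon 3: CGU (Arg) → CUU (Leu) — missense.
Codon 5: ACU (Thr) → AUU (Ile) — missense.
Synonymous: 0 of 4.

0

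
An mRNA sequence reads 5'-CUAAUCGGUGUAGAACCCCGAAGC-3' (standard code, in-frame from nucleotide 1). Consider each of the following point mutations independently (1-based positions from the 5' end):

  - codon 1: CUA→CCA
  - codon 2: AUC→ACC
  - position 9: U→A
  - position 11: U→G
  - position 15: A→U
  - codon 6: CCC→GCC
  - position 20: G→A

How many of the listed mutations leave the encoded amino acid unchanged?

1

Codon 1: CUA (Leu) → CCA (Pro) — missense.
Codon 2: AUC (Ile) → ACC (Thr) — missense.
Codon 3: GGU (Gly) → GGA (Gly) — synonymous.
Codon 4: GUA (Val) → GGA (Gly) — missense.
Codon 5: GAA (Glu) → GAU (Asp) — missense.
Codon 6: CCC (Pro) → GCC (Ala) — missense.
Codon 7: CGA (Arg) → CAA (Gln) — missense.
Synonymous: 1 of 7.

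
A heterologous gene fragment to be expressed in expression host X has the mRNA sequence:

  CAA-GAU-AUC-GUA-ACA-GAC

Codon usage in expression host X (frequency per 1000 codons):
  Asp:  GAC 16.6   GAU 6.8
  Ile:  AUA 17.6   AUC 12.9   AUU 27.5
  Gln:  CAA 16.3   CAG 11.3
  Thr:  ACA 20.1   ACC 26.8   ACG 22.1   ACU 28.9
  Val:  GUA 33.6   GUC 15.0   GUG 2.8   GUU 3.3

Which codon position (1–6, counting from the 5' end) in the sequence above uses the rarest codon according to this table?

2

Codon 1 CAA (Gln): 16.3 per 1000.
Codon 2 GAU (Asp): 6.8 per 1000.
Codon 3 AUC (Ile): 12.9 per 1000.
Codon 4 GUA (Val): 33.6 per 1000.
Codon 5 ACA (Thr): 20.1 per 1000.
Codon 6 GAC (Asp): 16.6 per 1000.
Lowest frequency is 6.8 at codon 2.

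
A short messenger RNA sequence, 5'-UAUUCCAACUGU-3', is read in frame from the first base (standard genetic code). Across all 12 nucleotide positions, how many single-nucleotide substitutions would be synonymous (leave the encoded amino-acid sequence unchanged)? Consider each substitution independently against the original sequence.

Codon 1 (UAU, Tyr): 1 synonymous substitution.
Codon 2 (UCC, Ser): 3 synonymous substitutions.
Codon 3 (AAC, Asn): 1 synonymous substitution.
Codon 4 (UGU, Cys): 1 synonymous substitution.
Total: 1 + 3 + 1 + 1 = 6.

6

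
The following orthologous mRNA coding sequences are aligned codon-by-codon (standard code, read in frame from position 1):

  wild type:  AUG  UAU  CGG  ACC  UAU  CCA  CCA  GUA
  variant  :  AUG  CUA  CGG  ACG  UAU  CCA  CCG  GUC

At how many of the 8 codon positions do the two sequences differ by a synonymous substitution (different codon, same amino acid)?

3

Codon 1: AUG Met / AUG Met — identical.
Codon 2: UAU Tyr / CUA Leu — nonsynonymous.
Codon 3: CGG Arg / CGG Arg — identical.
Codon 4: ACC Thr / ACG Thr — synonymous.
Codon 5: UAU Tyr / UAU Tyr — identical.
Codon 6: CCA Pro / CCA Pro — identical.
Codon 7: CCA Pro / CCG Pro — synonymous.
Codon 8: GUA Val / GUC Val — synonymous.
Synonymous differences: 3.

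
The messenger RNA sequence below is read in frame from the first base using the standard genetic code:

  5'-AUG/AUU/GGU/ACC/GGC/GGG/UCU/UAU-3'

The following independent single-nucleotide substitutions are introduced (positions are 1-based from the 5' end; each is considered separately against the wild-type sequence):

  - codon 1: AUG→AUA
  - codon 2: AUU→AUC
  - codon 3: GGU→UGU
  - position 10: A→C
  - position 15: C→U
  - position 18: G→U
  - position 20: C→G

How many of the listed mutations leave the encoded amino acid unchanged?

Codon 1: AUG (Met) → AUA (Ile) — missense.
Codon 2: AUU (Ile) → AUC (Ile) — synonymous.
Codon 3: GGU (Gly) → UGU (Cys) — missense.
Codon 4: ACC (Thr) → CCC (Pro) — missense.
Codon 5: GGC (Gly) → GGU (Gly) — synonymous.
Codon 6: GGG (Gly) → GGU (Gly) — synonymous.
Codon 7: UCU (Ser) → UGU (Cys) — missense.
Synonymous: 3 of 7.

3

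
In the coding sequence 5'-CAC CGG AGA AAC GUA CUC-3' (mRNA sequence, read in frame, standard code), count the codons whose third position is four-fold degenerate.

3

Codon 1 CAC (His): third position 2-fold.
Codon 2 CGG (Arg): third position 4-fold.
Codon 3 AGA (Arg): third position 2-fold.
Codon 4 AAC (Asn): third position 2-fold.
Codon 5 GUA (Val): third position 4-fold.
Codon 6 CUC (Leu): third position 4-fold.
Four-fold degenerate third positions: 3.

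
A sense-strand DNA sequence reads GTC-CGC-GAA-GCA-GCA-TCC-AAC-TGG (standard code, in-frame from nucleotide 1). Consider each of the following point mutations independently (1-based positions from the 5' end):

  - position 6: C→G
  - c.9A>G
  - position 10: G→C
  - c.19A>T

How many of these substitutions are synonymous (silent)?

Codon 2: CGC (Arg) → CGG (Arg) — synonymous.
Codon 3: GAA (Glu) → GAG (Glu) — synonymous.
Codon 4: GCA (Ala) → CCA (Pro) — missense.
Codon 7: AAC (Asn) → TAC (Tyr) — missense.
Synonymous: 2 of 4.

2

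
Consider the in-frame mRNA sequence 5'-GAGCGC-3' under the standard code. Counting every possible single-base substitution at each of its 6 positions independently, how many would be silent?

4

Codon 1 (GAG, Glu): 1 synonymous substitution.
Codon 2 (CGC, Arg): 3 synonymous substitutions.
Total: 1 + 3 = 4.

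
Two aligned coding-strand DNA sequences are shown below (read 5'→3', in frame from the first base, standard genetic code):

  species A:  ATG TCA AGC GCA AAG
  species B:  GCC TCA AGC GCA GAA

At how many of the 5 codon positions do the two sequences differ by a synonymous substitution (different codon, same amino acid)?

Codon 1: ATG Met / GCC Ala — nonsynonymous.
Codon 2: TCA Ser / TCA Ser — identical.
Codon 3: AGC Ser / AGC Ser — identical.
Codon 4: GCA Ala / GCA Ala — identical.
Codon 5: AAG Lys / GAA Glu — nonsynonymous.
Synonymous differences: 0.

0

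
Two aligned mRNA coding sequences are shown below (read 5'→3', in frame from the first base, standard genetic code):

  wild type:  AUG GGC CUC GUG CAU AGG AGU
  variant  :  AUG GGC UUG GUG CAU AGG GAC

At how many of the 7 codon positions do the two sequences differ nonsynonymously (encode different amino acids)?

Codon 1: AUG Met / AUG Met — identical.
Codon 2: GGC Gly / GGC Gly — identical.
Codon 3: CUC Leu / UUG Leu — synonymous.
Codon 4: GUG Val / GUG Val — identical.
Codon 5: CAU His / CAU His — identical.
Codon 6: AGG Arg / AGG Arg — identical.
Codon 7: AGU Ser / GAC Asp — nonsynonymous.
Nonsynonymous differences: 1.

1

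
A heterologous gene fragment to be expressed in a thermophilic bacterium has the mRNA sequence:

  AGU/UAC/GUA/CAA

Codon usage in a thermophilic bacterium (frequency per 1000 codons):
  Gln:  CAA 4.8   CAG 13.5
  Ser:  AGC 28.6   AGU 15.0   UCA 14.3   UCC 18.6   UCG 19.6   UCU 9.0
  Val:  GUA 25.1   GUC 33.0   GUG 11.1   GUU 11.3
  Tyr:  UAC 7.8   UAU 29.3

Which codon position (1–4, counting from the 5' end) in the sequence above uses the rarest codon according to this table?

Codon 1 AGU (Ser): 15.0 per 1000.
Codon 2 UAC (Tyr): 7.8 per 1000.
Codon 3 GUA (Val): 25.1 per 1000.
Codon 4 CAA (Gln): 4.8 per 1000.
Lowest frequency is 4.8 at codon 4.

4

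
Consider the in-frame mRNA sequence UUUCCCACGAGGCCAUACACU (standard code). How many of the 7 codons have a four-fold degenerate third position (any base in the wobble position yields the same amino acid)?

4

Codon 1 UUU (Phe): third position 2-fold.
Codon 2 CCC (Pro): third position 4-fold.
Codon 3 ACG (Thr): third position 4-fold.
Codon 4 AGG (Arg): third position 2-fold.
Codon 5 CCA (Pro): third position 4-fold.
Codon 6 UAC (Tyr): third position 2-fold.
Codon 7 ACU (Thr): third position 4-fold.
Four-fold degenerate third positions: 4.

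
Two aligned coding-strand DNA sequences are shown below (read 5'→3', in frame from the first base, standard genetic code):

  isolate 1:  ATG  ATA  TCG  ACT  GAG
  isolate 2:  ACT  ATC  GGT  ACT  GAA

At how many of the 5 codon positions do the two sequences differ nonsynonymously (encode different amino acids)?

2

Codon 1: ATG Met / ACT Thr — nonsynonymous.
Codon 2: ATA Ile / ATC Ile — synonymous.
Codon 3: TCG Ser / GGT Gly — nonsynonymous.
Codon 4: ACT Thr / ACT Thr — identical.
Codon 5: GAG Glu / GAA Glu — synonymous.
Nonsynonymous differences: 2.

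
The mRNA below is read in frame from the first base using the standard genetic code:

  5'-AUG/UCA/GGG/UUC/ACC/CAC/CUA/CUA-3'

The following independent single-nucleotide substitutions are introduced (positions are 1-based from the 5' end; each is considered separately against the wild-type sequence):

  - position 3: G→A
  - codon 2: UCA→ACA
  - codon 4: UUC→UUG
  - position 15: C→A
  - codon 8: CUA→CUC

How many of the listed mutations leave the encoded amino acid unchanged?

2

Codon 1: AUG (Met) → AUA (Ile) — missense.
Codon 2: UCA (Ser) → ACA (Thr) — missense.
Codon 4: UUC (Phe) → UUG (Leu) — missense.
Codon 5: ACC (Thr) → ACA (Thr) — synonymous.
Codon 8: CUA (Leu) → CUC (Leu) — synonymous.
Synonymous: 2 of 5.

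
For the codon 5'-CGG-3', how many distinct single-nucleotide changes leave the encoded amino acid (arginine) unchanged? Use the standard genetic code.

4

Position 1: AGG → 1 synonymous.
Position 2: none → 0 synonymous.
Position 3: CGU, CGC, CGA → 3 synonymous.
Total: 1 + 0 + 3 = 4.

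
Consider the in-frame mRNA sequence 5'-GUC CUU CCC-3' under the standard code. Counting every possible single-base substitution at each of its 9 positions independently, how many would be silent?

Codon 1 (GUC, Val): 3 synonymous substitutions.
Codon 2 (CUU, Leu): 3 synonymous substitutions.
Codon 3 (CCC, Pro): 3 synonymous substitutions.
Total: 3 + 3 + 3 = 9.

9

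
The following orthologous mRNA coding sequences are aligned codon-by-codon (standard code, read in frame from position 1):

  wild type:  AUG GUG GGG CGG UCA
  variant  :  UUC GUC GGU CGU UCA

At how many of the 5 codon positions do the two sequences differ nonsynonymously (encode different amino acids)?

Codon 1: AUG Met / UUC Phe — nonsynonymous.
Codon 2: GUG Val / GUC Val — synonymous.
Codon 3: GGG Gly / GGU Gly — synonymous.
Codon 4: CGG Arg / CGU Arg — synonymous.
Codon 5: UCA Ser / UCA Ser — identical.
Nonsynonymous differences: 1.

1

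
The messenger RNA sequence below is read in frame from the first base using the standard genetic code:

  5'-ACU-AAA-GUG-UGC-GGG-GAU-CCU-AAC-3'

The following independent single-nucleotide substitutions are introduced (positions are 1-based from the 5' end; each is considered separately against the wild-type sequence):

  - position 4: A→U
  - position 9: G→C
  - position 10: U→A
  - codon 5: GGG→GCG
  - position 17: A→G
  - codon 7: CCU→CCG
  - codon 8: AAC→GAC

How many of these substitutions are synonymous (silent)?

Codon 2: AAA (Lys) → UAA (Stop) — nonsense.
Codon 3: GUG (Val) → GUC (Val) — synonymous.
Codon 4: UGC (Cys) → AGC (Ser) — missense.
Codon 5: GGG (Gly) → GCG (Ala) — missense.
Codon 6: GAU (Asp) → GGU (Gly) — missense.
Codon 7: CCU (Pro) → CCG (Pro) — synonymous.
Codon 8: AAC (Asn) → GAC (Asp) — missense.
Synonymous: 2 of 7.

2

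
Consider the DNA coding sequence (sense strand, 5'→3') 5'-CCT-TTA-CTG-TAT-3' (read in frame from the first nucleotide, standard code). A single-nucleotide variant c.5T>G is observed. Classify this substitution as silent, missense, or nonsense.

Position 5 falls in codon 2: TTA → Leu.
After the substitution the codon is TGA → Stop.
The new codon is a stop codon, so this is a nonsense mutation.

nonsense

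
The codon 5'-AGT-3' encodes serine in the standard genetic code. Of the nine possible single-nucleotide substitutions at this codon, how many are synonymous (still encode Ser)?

1

Position 1: none → 0 synonymous.
Position 2: none → 0 synonymous.
Position 3: AGC → 1 synonymous.
Total: 0 + 0 + 1 = 1.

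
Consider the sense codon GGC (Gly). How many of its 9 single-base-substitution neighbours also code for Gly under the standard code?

Position 1: none → 0 synonymous.
Position 2: none → 0 synonymous.
Position 3: GGT, GGA, GGG → 3 synonymous.
Total: 0 + 0 + 3 = 3.

3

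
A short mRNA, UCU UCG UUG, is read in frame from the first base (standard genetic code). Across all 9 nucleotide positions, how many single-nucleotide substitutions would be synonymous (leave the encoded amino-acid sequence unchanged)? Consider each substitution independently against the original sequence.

Codon 1 (UCU, Ser): 3 synonymous substitutions.
Codon 2 (UCG, Ser): 3 synonymous substitutions.
Codon 3 (UUG, Leu): 2 synonymous substitutions.
Total: 3 + 3 + 2 = 8.

8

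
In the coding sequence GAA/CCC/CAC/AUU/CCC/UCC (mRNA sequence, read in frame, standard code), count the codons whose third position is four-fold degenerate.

3

Codon 1 GAA (Glu): third position 2-fold.
Codon 2 CCC (Pro): third position 4-fold.
Codon 3 CAC (His): third position 2-fold.
Codon 4 AUU (Ile): third position 3-fold.
Codon 5 CCC (Pro): third position 4-fold.
Codon 6 UCC (Ser): third position 4-fold.
Four-fold degenerate third positions: 3.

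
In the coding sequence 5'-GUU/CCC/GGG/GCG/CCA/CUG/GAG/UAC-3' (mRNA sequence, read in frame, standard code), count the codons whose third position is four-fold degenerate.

Codon 1 GUU (Val): third position 4-fold.
Codon 2 CCC (Pro): third position 4-fold.
Codon 3 GGG (Gly): third position 4-fold.
Codon 4 GCG (Ala): third position 4-fold.
Codon 5 CCA (Pro): third position 4-fold.
Codon 6 CUG (Leu): third position 4-fold.
Codon 7 GAG (Glu): third position 2-fold.
Codon 8 UAC (Tyr): third position 2-fold.
Four-fold degenerate third positions: 6.

6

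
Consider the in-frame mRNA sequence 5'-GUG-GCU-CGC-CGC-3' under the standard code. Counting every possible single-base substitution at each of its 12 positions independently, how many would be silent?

12

Codon 1 (GUG, Val): 3 synonymous substitutions.
Codon 2 (GCU, Ala): 3 synonymous substitutions.
Codon 3 (CGC, Arg): 3 synonymous substitutions.
Codon 4 (CGC, Arg): 3 synonymous substitutions.
Total: 3 + 3 + 3 + 3 = 12.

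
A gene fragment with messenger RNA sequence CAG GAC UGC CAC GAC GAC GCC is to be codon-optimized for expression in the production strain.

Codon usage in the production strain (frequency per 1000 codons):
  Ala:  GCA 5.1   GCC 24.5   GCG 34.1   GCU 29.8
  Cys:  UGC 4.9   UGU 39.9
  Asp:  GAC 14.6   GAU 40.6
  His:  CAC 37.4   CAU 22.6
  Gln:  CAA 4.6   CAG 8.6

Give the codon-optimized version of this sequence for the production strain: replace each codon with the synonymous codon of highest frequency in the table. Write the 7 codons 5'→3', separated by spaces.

Codon 1 (Gln): best is CAG at 8.6.
Codon 2 (Asp): best is GAU at 40.6.
Codon 3 (Cys): best is UGU at 39.9.
Codon 4 (His): best is CAC at 37.4.
Codon 5 (Asp): best is GAU at 40.6.
Codon 6 (Asp): best is GAU at 40.6.
Codon 7 (Ala): best is GCG at 34.1.

CAG GAU UGU CAC GAU GAU GCG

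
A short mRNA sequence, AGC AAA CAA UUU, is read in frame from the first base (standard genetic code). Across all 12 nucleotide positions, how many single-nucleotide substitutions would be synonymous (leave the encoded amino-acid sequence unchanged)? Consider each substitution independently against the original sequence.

4

Codon 1 (AGC, Ser): 1 synonymous substitution.
Codon 2 (AAA, Lys): 1 synonymous substitution.
Codon 3 (CAA, Gln): 1 synonymous substitution.
Codon 4 (UUU, Phe): 1 synonymous substitution.
Total: 1 + 1 + 1 + 1 = 4.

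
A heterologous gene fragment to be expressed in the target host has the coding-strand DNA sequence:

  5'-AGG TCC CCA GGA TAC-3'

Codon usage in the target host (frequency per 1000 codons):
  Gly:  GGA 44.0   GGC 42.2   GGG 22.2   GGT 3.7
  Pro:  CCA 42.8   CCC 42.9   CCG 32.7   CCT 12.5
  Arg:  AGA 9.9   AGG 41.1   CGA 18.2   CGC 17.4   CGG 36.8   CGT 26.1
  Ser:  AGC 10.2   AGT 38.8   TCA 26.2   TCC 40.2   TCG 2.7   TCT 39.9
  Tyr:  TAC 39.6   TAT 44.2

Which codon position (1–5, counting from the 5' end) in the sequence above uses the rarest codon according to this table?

5

Codon 1 AGG (Arg): 41.1 per 1000.
Codon 2 TCC (Ser): 40.2 per 1000.
Codon 3 CCA (Pro): 42.8 per 1000.
Codon 4 GGA (Gly): 44.0 per 1000.
Codon 5 TAC (Tyr): 39.6 per 1000.
Lowest frequency is 39.6 at codon 5.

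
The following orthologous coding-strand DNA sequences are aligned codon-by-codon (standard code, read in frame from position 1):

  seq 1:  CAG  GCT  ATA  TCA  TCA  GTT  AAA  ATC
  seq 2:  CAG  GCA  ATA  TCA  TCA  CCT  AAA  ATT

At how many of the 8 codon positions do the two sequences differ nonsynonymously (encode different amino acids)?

1

Codon 1: CAG Gln / CAG Gln — identical.
Codon 2: GCT Ala / GCA Ala — synonymous.
Codon 3: ATA Ile / ATA Ile — identical.
Codon 4: TCA Ser / TCA Ser — identical.
Codon 5: TCA Ser / TCA Ser — identical.
Codon 6: GTT Val / CCT Pro — nonsynonymous.
Codon 7: AAA Lys / AAA Lys — identical.
Codon 8: ATC Ile / ATT Ile — synonymous.
Nonsynonymous differences: 1.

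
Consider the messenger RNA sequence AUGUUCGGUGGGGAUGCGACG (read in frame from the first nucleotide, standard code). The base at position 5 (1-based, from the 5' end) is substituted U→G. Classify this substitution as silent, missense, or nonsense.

missense

Position 5 falls in codon 2: UUC → Phe.
After the substitution the codon is UGC → Cys.
Phe ≠ Cys, so this is a missense mutation.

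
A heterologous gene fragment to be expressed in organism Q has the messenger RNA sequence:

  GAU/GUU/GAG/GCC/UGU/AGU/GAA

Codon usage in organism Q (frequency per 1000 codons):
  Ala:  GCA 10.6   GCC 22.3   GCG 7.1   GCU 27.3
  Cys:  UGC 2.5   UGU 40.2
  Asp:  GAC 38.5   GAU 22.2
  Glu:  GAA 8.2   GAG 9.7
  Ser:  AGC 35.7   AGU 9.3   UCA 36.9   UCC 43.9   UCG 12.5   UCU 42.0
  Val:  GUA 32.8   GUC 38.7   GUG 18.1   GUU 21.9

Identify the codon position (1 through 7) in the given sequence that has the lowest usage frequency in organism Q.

Codon 1 GAU (Asp): 22.2 per 1000.
Codon 2 GUU (Val): 21.9 per 1000.
Codon 3 GAG (Glu): 9.7 per 1000.
Codon 4 GCC (Ala): 22.3 per 1000.
Codon 5 UGU (Cys): 40.2 per 1000.
Codon 6 AGU (Ser): 9.3 per 1000.
Codon 7 GAA (Glu): 8.2 per 1000.
Lowest frequency is 8.2 at codon 7.

7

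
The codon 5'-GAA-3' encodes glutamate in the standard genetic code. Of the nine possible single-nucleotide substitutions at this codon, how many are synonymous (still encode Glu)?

Position 1: none → 0 synonymous.
Position 2: none → 0 synonymous.
Position 3: GAG → 1 synonymous.
Total: 0 + 0 + 1 = 1.

1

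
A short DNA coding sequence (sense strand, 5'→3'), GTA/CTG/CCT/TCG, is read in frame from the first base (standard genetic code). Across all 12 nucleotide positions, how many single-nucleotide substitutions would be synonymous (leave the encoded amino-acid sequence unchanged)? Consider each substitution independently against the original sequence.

Codon 1 (GTA, Val): 3 synonymous substitutions.
Codon 2 (CTG, Leu): 4 synonymous substitutions.
Codon 3 (CCT, Pro): 3 synonymous substitutions.
Codon 4 (TCG, Ser): 3 synonymous substitutions.
Total: 3 + 4 + 3 + 3 = 13.

13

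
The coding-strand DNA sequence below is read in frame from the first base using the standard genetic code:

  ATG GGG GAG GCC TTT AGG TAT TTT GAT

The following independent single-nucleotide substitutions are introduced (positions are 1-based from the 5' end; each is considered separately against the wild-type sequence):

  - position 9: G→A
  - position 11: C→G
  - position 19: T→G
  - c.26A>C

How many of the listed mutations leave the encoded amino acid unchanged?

1

Codon 3: GAG (Glu) → GAA (Glu) — synonymous.
Codon 4: GCC (Ala) → GGC (Gly) — missense.
Codon 7: TAT (Tyr) → GAT (Asp) — missense.
Codon 9: GAT (Asp) → GCT (Ala) — missense.
Synonymous: 1 of 4.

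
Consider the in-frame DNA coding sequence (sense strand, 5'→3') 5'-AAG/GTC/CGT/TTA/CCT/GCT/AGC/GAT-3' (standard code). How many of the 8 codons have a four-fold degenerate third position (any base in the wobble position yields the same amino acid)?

4

Codon 1 AAG (Lys): third position 2-fold.
Codon 2 GTC (Val): third position 4-fold.
Codon 3 CGT (Arg): third position 4-fold.
Codon 4 TTA (Leu): third position 2-fold.
Codon 5 CCT (Pro): third position 4-fold.
Codon 6 GCT (Ala): third position 4-fold.
Codon 7 AGC (Ser): third position 2-fold.
Codon 8 GAT (Asp): third position 2-fold.
Four-fold degenerate third positions: 4.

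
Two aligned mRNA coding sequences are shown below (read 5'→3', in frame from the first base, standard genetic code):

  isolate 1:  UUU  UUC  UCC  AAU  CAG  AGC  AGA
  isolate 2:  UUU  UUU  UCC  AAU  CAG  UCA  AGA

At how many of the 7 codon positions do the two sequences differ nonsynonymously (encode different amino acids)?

Codon 1: UUU Phe / UUU Phe — identical.
Codon 2: UUC Phe / UUU Phe — synonymous.
Codon 3: UCC Ser / UCC Ser — identical.
Codon 4: AAU Asn / AAU Asn — identical.
Codon 5: CAG Gln / CAG Gln — identical.
Codon 6: AGC Ser / UCA Ser — synonymous.
Codon 7: AGA Arg / AGA Arg — identical.
Nonsynonymous differences: 0.

0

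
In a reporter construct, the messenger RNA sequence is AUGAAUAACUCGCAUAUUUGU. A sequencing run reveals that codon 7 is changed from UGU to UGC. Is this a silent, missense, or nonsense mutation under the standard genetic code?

silent

Position 21 falls in codon 7: UGU → Cys.
After the substitution the codon is UGC → Cys.
Both encode Cys, so the change is synonymous.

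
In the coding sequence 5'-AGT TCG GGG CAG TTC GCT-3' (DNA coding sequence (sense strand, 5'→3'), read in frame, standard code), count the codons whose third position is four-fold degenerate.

Codon 1 AGT (Ser): third position 2-fold.
Codon 2 TCG (Ser): third position 4-fold.
Codon 3 GGG (Gly): third position 4-fold.
Codon 4 CAG (Gln): third position 2-fold.
Codon 5 TTC (Phe): third position 2-fold.
Codon 6 GCT (Ala): third position 4-fold.
Four-fold degenerate third positions: 3.

3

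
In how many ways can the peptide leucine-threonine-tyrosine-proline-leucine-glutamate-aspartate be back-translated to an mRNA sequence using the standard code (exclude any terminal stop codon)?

4608

Leu: 6 codons.
Thr: 4 codons.
Tyr: 2 codons.
Pro: 4 codons.
Leu: 6 codons.
Glu: 2 codons.
Asp: 2 codons.
6 × 4 × 2 × 4 × 6 × 2 × 2 = 4608.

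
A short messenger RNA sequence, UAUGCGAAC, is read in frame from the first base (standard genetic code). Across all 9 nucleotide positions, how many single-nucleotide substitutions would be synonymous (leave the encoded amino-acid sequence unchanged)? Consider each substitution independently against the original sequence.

Codon 1 (UAU, Tyr): 1 synonymous substitution.
Codon 2 (GCG, Ala): 3 synonymous substitutions.
Codon 3 (AAC, Asn): 1 synonymous substitution.
Total: 1 + 3 + 1 = 5.

5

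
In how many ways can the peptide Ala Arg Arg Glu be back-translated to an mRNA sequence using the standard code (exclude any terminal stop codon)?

288

Ala: 4 codons.
Arg: 6 codons.
Arg: 6 codons.
Glu: 2 codons.
4 × 6 × 6 × 2 = 288.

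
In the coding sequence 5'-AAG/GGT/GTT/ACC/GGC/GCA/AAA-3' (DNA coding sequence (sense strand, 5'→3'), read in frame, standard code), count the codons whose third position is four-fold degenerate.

Codon 1 AAG (Lys): third position 2-fold.
Codon 2 GGT (Gly): third position 4-fold.
Codon 3 GTT (Val): third position 4-fold.
Codon 4 ACC (Thr): third position 4-fold.
Codon 5 GGC (Gly): third position 4-fold.
Codon 6 GCA (Ala): third position 4-fold.
Codon 7 AAA (Lys): third position 2-fold.
Four-fold degenerate third positions: 5.

5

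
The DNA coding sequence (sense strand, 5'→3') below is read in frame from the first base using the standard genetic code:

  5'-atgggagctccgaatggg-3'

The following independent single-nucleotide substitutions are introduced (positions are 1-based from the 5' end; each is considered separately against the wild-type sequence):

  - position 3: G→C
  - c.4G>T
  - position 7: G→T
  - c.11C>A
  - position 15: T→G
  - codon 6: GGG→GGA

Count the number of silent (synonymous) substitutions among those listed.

Codon 1: ATG (Met) → ATC (Ile) — missense.
Codon 2: GGA (Gly) → TGA (Stop) — nonsense.
Codon 3: GCT (Ala) → TCT (Ser) — missense.
Codon 4: CCG (Pro) → CAG (Gln) — missense.
Codon 5: AAT (Asn) → AAG (Lys) — missense.
Codon 6: GGG (Gly) → GGA (Gly) — synonymous.
Synonymous: 1 of 6.

1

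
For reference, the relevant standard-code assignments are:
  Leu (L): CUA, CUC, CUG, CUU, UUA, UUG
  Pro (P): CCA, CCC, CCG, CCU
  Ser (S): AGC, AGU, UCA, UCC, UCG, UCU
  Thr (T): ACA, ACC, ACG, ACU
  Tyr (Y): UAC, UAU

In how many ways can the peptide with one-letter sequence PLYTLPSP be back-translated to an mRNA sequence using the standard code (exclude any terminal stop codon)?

110592

Pro: 4 codons.
Leu: 6 codons.
Tyr: 2 codons.
Thr: 4 codons.
Leu: 6 codons.
Pro: 4 codons.
Ser: 6 codons.
Pro: 4 codons.
4 × 6 × 2 × 4 × 6 × 4 × 6 × 4 = 110592.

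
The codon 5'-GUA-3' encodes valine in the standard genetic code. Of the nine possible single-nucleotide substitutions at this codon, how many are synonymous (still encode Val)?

3

Position 1: none → 0 synonymous.
Position 2: none → 0 synonymous.
Position 3: GUU, GUC, GUG → 3 synonymous.
Total: 0 + 0 + 3 = 3.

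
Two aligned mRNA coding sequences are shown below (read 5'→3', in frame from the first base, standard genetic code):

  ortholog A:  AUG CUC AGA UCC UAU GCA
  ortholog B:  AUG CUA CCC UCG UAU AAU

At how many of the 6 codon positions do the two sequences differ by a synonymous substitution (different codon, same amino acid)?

2

Codon 1: AUG Met / AUG Met — identical.
Codon 2: CUC Leu / CUA Leu — synonymous.
Codon 3: AGA Arg / CCC Pro — nonsynonymous.
Codon 4: UCC Ser / UCG Ser — synonymous.
Codon 5: UAU Tyr / UAU Tyr — identical.
Codon 6: GCA Ala / AAU Asn — nonsynonymous.
Synonymous differences: 2.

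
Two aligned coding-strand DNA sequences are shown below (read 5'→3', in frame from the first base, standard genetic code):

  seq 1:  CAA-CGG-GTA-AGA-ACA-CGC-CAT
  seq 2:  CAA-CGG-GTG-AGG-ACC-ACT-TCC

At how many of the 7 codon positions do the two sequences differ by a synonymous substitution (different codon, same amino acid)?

Codon 1: CAA Gln / CAA Gln — identical.
Codon 2: CGG Arg / CGG Arg — identical.
Codon 3: GTA Val / GTG Val — synonymous.
Codon 4: AGA Arg / AGG Arg — synonymous.
Codon 5: ACA Thr / ACC Thr — synonymous.
Codon 6: CGC Arg / ACT Thr — nonsynonymous.
Codon 7: CAT His / TCC Ser — nonsynonymous.
Synonymous differences: 3.

3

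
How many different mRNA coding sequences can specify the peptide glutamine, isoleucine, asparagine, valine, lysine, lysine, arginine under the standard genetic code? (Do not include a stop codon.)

Gln: 2 codons.
Ile: 3 codons.
Asn: 2 codons.
Val: 4 codons.
Lys: 2 codons.
Lys: 2 codons.
Arg: 6 codons.
2 × 3 × 2 × 4 × 2 × 2 × 6 = 1152.

1152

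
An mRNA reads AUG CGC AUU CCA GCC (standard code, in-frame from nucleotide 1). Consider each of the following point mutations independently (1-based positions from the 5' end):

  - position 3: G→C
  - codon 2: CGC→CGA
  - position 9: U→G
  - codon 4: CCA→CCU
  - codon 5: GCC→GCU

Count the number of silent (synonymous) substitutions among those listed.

3

Codon 1: AUG (Met) → AUC (Ile) — missense.
Codon 2: CGC (Arg) → CGA (Arg) — synonymous.
Codon 3: AUU (Ile) → AUG (Met) — missense.
Codon 4: CCA (Pro) → CCU (Pro) — synonymous.
Codon 5: GCC (Ala) → GCU (Ala) — synonymous.
Synonymous: 3 of 5.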